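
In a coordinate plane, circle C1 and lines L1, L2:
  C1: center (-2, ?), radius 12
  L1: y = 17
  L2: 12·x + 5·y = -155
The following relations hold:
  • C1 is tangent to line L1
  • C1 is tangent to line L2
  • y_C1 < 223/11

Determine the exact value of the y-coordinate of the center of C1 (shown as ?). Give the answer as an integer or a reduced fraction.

1. [C1‖L1]  y_C1² − 34y_C1 + 145 = 0  ⇒  y_C1 = 5 or 29
2. [C1‖L2]  y_C1² + (262/5)y_C1 − 287 = 0  ⇒  y_C1 = -287/5 or 5

5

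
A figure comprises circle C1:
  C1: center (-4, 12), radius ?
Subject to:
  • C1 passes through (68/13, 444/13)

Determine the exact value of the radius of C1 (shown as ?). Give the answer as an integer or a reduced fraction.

1. [C1∋P]  r_C1² − 576 = 0  ⇒  r_C1 = 24 (r>0 drops 1)

24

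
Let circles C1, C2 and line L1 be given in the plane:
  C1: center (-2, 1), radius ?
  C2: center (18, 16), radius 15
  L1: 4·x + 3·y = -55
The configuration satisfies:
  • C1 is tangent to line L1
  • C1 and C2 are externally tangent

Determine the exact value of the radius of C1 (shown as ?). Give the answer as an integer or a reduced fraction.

10

1. [C1‖L1]  r_C1² − 100 = 0  ⇒  r_C1 = 10 (r>0 drops 1)
2. [ext C1·C2]  r_C1² + 30r_C1 − 400 = 0  ⇒  r_C1 = 10 (r>0 drops 1)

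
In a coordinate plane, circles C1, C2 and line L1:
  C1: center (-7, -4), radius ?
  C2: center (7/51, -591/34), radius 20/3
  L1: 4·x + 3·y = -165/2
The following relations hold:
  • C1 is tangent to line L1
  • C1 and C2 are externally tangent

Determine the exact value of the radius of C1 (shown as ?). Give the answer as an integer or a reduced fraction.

1. [C1‖L1]  r_C1² − 289/4 = 0  ⇒  r_C1 = 17/2 (r>0 drops 1)
2. [ext C1·C2]  r_C1² + (40/3)r_C1 − 2227/12 = 0  ⇒  r_C1 = 17/2 (r>0 drops 1)

17/2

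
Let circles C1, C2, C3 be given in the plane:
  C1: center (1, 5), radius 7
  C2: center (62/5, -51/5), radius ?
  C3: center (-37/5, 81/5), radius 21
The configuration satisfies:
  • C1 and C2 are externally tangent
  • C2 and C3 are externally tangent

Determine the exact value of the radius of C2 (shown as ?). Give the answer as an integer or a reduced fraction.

1. [ext C1·C2]  r_C2² + 14r_C2 − 312 = 0  ⇒  r_C2 = 12 (r>0 drops 1)
2. [ext C2·C3]  r_C2² + 42r_C2 − 648 = 0  ⇒  r_C2 = 12 (r>0 drops 1)

12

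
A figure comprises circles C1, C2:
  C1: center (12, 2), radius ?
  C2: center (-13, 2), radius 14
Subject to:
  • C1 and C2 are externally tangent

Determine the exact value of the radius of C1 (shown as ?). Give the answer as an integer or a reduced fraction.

11

1. [ext C1·C2]  r_C1² + 28r_C1 − 429 = 0  ⇒  r_C1 = 11 (r>0 drops 1)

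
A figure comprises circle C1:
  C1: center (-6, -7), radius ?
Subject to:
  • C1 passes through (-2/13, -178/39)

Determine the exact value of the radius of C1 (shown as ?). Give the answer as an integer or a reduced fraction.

19/3

1. [C1∋P]  r_C1² − 361/9 = 0  ⇒  r_C1 = 19/3 (r>0 drops 1)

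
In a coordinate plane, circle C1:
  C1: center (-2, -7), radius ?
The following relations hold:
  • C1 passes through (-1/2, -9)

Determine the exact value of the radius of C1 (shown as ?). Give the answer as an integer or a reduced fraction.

5/2

1. [C1∋P]  r_C1² − 25/4 = 0  ⇒  r_C1 = 5/2 (r>0 drops 1)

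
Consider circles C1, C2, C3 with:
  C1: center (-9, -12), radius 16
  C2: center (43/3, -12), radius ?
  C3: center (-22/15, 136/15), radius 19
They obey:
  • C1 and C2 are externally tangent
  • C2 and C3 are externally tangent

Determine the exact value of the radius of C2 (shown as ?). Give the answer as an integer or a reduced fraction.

1. [ext C1·C2]  r_C2² + 32r_C2 − 2596/9 = 0  ⇒  r_C2 = 22/3 (r>0 drops 1)
2. [ext C2·C3]  r_C2² + 38r_C2 − 2992/9 = 0  ⇒  r_C2 = 22/3 (r>0 drops 1)

22/3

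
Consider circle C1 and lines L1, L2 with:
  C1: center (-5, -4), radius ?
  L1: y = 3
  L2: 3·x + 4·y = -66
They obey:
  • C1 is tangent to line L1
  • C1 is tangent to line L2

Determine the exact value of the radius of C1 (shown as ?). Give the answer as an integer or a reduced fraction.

7

1. [C1‖L1]  r_C1² − 49 = 0  ⇒  r_C1 = 7 (r>0 drops 1)
2. [C1‖L2]  r_C1² − 49 = 0  ⇒  r_C1 = 7 (r>0 drops 1)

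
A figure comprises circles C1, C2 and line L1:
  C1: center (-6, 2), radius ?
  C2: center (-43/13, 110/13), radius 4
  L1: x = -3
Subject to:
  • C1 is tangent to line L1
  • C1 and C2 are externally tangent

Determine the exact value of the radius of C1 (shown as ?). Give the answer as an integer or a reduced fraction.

3

1. [C1‖L1]  r_C1² − 9 = 0  ⇒  r_C1 = 3 (r>0 drops 1)
2. [ext C1·C2]  r_C1² + 8r_C1 − 33 = 0  ⇒  r_C1 = 3 (r>0 drops 1)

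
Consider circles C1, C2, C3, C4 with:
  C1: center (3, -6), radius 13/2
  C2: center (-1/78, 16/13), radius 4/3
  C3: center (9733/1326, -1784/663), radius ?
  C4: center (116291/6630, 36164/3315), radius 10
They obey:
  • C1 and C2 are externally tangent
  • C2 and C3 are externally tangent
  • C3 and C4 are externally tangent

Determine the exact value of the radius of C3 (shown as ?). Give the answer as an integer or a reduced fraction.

7

1. [ext C2·C3]  r_C3² + (8/3)r_C3 − 203/3 = 0  ⇒  r_C3 = 7 (r>0 drops 1)
2. [ext C3·C4]  r_C3² + 20r_C3 − 189 = 0  ⇒  r_C3 = 7 (r>0 drops 1)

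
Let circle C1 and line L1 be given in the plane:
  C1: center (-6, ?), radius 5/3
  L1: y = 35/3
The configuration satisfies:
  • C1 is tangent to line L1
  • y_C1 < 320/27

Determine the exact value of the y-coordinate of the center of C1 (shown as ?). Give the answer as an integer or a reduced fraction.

10

1. [C1‖L1]  y_C1² − (70/3)y_C1 + 400/3 = 0  ⇒  y_C1 = 10 or 40/3
2. given y_C1 < 320/27: keep 10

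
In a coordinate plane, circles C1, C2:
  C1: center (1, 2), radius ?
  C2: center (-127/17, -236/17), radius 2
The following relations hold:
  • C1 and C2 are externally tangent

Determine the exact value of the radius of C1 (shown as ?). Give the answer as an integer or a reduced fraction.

16

1. [ext C1·C2]  r_C1² + 4r_C1 − 320 = 0  ⇒  r_C1 = 16 (r>0 drops 1)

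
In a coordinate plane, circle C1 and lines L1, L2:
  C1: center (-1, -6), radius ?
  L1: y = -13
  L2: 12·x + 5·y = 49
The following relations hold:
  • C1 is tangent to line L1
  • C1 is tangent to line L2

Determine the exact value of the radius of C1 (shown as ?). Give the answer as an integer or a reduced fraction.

7

1. [C1‖L1]  r_C1² − 49 = 0  ⇒  r_C1 = 7 (r>0 drops 1)
2. [C1‖L2]  r_C1² − 49 = 0  ⇒  r_C1 = 7 (r>0 drops 1)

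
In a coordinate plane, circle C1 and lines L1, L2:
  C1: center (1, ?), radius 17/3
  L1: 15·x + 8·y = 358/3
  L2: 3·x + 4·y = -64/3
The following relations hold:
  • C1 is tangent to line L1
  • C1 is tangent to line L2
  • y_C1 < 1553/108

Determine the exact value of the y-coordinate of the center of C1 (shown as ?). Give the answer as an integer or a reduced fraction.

1. [C1‖L1]  y_C1² − (313/12)y_C1 + 301/12 = 0  ⇒  y_C1 = 1 or 301/12
2. [C1‖L2]  y_C1² + (73/6)y_C1 − 79/6 = 0  ⇒  y_C1 = -79/6 or 1

1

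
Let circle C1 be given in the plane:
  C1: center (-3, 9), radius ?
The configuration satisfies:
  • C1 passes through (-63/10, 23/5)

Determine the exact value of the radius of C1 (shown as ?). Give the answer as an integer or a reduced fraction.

1. [C1∋P]  r_C1² − 121/4 = 0  ⇒  r_C1 = 11/2 (r>0 drops 1)

11/2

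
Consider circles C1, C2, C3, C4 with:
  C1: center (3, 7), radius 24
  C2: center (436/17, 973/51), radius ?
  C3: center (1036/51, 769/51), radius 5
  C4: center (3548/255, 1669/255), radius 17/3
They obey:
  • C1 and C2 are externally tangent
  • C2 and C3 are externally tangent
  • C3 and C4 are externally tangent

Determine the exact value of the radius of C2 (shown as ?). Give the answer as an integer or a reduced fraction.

5/3

1. [ext C1·C2]  r_C2² + 48r_C2 − 745/9 = 0  ⇒  r_C2 = 5/3 (r>0 drops 1)
2. [ext C2·C3]  r_C2² + 10r_C2 − 175/9 = 0  ⇒  r_C2 = 5/3 (r>0 drops 1)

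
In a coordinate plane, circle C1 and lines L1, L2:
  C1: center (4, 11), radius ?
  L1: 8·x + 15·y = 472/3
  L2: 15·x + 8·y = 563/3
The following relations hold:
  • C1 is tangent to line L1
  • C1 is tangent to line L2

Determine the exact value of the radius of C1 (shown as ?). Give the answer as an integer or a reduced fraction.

1. [C1‖L1]  r_C1² − 49/9 = 0  ⇒  r_C1 = 7/3 (r>0 drops 1)
2. [C1‖L2]  r_C1² − 49/9 = 0  ⇒  r_C1 = 7/3 (r>0 drops 1)

7/3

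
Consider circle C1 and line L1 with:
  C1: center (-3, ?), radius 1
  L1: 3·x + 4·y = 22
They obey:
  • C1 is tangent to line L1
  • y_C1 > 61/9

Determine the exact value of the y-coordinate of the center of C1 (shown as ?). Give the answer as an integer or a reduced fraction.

9

1. [C1‖L1]  y_C1² − (31/2)y_C1 + 117/2 = 0  ⇒  y_C1 = 13/2 or 9
2. given y_C1 > 61/9: keep 9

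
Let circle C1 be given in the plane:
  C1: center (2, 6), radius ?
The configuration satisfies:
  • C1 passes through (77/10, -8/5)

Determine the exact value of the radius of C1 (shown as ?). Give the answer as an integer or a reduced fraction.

19/2

1. [C1∋P]  r_C1² − 361/4 = 0  ⇒  r_C1 = 19/2 (r>0 drops 1)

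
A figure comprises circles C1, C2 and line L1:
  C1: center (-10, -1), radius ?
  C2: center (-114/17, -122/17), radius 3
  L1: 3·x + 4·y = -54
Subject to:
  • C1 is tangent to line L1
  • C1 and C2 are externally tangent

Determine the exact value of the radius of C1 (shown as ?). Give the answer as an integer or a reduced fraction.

1. [C1‖L1]  r_C1² − 16 = 0  ⇒  r_C1 = 4 (r>0 drops 1)
2. [ext C1·C2]  r_C1² + 6r_C1 − 40 = 0  ⇒  r_C1 = 4 (r>0 drops 1)

4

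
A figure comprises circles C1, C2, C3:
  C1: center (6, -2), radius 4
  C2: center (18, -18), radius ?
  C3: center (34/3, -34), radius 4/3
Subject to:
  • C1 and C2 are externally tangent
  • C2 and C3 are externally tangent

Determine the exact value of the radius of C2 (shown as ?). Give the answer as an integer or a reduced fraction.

16

1. [ext C1·C2]  r_C2² + 8r_C2 − 384 = 0  ⇒  r_C2 = 16 (r>0 drops 1)
2. [ext C2·C3]  r_C2² + (8/3)r_C2 − 896/3 = 0  ⇒  r_C2 = 16 (r>0 drops 1)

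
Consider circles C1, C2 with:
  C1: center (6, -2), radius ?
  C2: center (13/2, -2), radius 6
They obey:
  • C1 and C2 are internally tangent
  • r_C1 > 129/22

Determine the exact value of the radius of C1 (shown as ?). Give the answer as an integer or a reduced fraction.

1. [int C1,C2]  r_C1² − 12r_C1 + 143/4 = 0  ⇒  r_C1 = 11/2 or 13/2
2. given r_C1 > 129/22: keep 13/2

13/2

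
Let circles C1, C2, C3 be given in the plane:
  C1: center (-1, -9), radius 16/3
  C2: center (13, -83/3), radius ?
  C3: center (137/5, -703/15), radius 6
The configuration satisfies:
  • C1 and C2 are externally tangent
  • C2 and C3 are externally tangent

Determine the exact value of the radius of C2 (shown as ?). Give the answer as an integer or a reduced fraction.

1. [ext C1·C2]  r_C2² + (32/3)r_C2 − 516 = 0  ⇒  r_C2 = 18 (r>0 drops 1)
2. [ext C2·C3]  r_C2² + 12r_C2 − 540 = 0  ⇒  r_C2 = 18 (r>0 drops 1)

18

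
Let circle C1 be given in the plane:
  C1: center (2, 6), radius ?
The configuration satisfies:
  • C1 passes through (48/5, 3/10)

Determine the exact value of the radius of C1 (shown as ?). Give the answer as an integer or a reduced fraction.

19/2

1. [C1∋P]  r_C1² − 361/4 = 0  ⇒  r_C1 = 19/2 (r>0 drops 1)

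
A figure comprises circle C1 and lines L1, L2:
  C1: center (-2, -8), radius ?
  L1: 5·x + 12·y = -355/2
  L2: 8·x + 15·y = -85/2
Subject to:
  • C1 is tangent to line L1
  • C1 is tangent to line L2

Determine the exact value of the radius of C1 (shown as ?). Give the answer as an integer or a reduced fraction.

1. [C1‖L1]  r_C1² − 121/4 = 0  ⇒  r_C1 = 11/2 (r>0 drops 1)
2. [C1‖L2]  r_C1² − 121/4 = 0  ⇒  r_C1 = 11/2 (r>0 drops 1)

11/2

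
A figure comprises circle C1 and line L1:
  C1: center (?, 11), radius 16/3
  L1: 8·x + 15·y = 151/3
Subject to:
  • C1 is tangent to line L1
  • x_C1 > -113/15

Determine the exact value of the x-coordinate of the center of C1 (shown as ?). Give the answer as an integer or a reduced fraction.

-3

1. [C1‖L1]  x_C1² + (86/3)x_C1 + 77 = 0  ⇒  x_C1 = -77/3 or -3
2. given x_C1 > -113/15: keep -3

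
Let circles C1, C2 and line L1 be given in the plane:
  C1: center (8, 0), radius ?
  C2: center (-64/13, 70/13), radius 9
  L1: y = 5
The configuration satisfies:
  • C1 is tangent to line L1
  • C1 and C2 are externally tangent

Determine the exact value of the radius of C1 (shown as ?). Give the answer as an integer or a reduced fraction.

5

1. [C1‖L1]  r_C1² − 25 = 0  ⇒  r_C1 = 5 (r>0 drops 1)
2. [ext C1·C2]  r_C1² + 18r_C1 − 115 = 0  ⇒  r_C1 = 5 (r>0 drops 1)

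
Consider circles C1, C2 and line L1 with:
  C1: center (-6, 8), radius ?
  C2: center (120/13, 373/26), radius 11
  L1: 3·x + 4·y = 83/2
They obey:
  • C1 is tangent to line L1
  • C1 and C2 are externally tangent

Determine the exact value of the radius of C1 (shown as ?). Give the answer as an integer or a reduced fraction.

1. [C1‖L1]  r_C1² − 121/4 = 0  ⇒  r_C1 = 11/2 (r>0 drops 1)
2. [ext C1·C2]  r_C1² + 22r_C1 − 605/4 = 0  ⇒  r_C1 = 11/2 (r>0 drops 1)

11/2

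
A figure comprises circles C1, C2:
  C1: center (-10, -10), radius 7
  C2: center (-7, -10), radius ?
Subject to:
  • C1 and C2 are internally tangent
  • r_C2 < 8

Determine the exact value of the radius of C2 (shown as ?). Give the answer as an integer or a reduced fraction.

4

1. [int C1,C2]  r_C2² − 14r_C2 + 40 = 0  ⇒  r_C2 = 4 or 10
2. given r_C2 < 8: keep 4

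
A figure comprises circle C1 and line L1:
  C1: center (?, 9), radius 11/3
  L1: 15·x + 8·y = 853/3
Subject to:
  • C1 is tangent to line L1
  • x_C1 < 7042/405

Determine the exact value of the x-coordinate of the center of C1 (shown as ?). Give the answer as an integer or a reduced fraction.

1. [C1‖L1]  x_C1² − (1274/45)x_C1 + 1648/9 = 0  ⇒  x_C1 = 10 or 824/45
2. given x_C1 < 7042/405: keep 10

10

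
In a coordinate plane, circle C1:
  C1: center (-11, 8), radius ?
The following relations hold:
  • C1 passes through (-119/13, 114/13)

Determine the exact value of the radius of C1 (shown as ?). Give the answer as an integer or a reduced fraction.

2

1. [C1∋P]  r_C1² − 4 = 0  ⇒  r_C1 = 2 (r>0 drops 1)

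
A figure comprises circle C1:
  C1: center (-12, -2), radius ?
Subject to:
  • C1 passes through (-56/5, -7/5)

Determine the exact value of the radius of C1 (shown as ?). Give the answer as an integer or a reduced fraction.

1. [C1∋P]  r_C1² − 1 = 0  ⇒  r_C1 = 1 (r>0 drops 1)

1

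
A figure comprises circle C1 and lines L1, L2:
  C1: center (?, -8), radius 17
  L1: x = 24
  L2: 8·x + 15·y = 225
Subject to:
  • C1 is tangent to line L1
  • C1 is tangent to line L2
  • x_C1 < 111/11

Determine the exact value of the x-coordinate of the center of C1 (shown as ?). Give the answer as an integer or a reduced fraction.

1. [C1‖L1]  x_C1² − 48x_C1 + 287 = 0  ⇒  x_C1 = 7 or 41
2. [C1‖L2]  x_C1² − (345/4)x_C1 + 2219/4 = 0  ⇒  x_C1 = 7 or 317/4

7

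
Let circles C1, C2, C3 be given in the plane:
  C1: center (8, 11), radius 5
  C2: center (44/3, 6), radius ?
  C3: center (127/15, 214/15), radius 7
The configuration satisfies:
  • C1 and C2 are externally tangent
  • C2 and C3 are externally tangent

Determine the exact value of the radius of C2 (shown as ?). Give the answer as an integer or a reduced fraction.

10/3

1. [ext C1·C2]  r_C2² + 10r_C2 − 400/9 = 0  ⇒  r_C2 = 10/3 (r>0 drops 1)
2. [ext C2·C3]  r_C2² + 14r_C2 − 520/9 = 0  ⇒  r_C2 = 10/3 (r>0 drops 1)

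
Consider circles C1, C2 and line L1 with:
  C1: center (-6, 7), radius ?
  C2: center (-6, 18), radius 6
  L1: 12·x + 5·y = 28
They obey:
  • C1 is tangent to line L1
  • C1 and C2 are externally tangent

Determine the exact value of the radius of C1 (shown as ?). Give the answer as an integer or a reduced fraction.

5

1. [C1‖L1]  r_C1² − 25 = 0  ⇒  r_C1 = 5 (r>0 drops 1)
2. [ext C1·C2]  r_C1² + 12r_C1 − 85 = 0  ⇒  r_C1 = 5 (r>0 drops 1)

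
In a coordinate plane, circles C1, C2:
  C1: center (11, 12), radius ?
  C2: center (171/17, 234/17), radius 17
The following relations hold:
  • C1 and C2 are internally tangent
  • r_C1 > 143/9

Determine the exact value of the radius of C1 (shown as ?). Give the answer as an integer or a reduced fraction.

19

1. [int C1,C2]  r_C1² − 34r_C1 + 285 = 0  ⇒  r_C1 = 15 or 19
2. given r_C1 > 143/9: keep 19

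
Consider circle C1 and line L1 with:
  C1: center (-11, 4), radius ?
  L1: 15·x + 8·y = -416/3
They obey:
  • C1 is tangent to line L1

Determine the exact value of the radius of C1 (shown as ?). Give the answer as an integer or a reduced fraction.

1. [C1‖L1]  r_C1² − 1/9 = 0  ⇒  r_C1 = 1/3 (r>0 drops 1)

1/3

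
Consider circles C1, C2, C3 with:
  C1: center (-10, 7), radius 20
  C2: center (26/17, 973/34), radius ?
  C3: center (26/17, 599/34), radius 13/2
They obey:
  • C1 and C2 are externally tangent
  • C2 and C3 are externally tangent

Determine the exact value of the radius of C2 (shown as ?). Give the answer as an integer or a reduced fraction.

9/2

1. [ext C1·C2]  r_C2² + 40r_C2 − 801/4 = 0  ⇒  r_C2 = 9/2 (r>0 drops 1)
2. [ext C2·C3]  r_C2² + 13r_C2 − 315/4 = 0  ⇒  r_C2 = 9/2 (r>0 drops 1)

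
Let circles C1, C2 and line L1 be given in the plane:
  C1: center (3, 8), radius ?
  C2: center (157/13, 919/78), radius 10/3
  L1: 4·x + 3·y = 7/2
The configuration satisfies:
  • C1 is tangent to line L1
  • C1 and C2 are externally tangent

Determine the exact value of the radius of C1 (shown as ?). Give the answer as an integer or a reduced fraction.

1. [C1‖L1]  r_C1² − 169/4 = 0  ⇒  r_C1 = 13/2 (r>0 drops 1)
2. [ext C1·C2]  r_C1² + (20/3)r_C1 − 1027/12 = 0  ⇒  r_C1 = 13/2 (r>0 drops 1)

13/2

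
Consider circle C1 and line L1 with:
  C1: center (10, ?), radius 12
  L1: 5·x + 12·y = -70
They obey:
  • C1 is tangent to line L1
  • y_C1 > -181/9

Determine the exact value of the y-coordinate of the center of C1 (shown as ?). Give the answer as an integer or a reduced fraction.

3

1. [C1‖L1]  y_C1² + 20y_C1 − 69 = 0  ⇒  y_C1 = -23 or 3
2. given y_C1 > -181/9: keep 3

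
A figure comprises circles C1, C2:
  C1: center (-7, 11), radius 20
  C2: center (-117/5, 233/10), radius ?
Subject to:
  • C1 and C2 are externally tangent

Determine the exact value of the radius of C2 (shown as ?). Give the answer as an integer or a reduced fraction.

1/2

1. [ext C1·C2]  r_C2² + 40r_C2 − 81/4 = 0  ⇒  r_C2 = 1/2 (r>0 drops 1)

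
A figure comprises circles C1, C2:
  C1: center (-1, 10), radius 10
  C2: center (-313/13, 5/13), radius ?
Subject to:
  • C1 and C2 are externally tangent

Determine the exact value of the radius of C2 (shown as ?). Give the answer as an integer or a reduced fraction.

1. [ext C1·C2]  r_C2² + 20r_C2 − 525 = 0  ⇒  r_C2 = 15 (r>0 drops 1)

15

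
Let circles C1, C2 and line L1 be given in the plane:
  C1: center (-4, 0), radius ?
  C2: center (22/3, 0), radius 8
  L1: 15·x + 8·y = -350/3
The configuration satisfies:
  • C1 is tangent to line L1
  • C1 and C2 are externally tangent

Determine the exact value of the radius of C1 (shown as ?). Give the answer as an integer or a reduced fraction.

10/3

1. [C1‖L1]  r_C1² − 100/9 = 0  ⇒  r_C1 = 10/3 (r>0 drops 1)
2. [ext C1·C2]  r_C1² + 16r_C1 − 580/9 = 0  ⇒  r_C1 = 10/3 (r>0 drops 1)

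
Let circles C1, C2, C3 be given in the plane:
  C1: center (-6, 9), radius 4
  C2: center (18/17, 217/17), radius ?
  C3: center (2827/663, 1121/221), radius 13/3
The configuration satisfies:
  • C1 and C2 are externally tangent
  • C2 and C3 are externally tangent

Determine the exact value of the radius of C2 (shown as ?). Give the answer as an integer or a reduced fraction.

4

1. [ext C1·C2]  r_C2² + 8r_C2 − 48 = 0  ⇒  r_C2 = 4 (r>0 drops 1)
2. [ext C2·C3]  r_C2² + (26/3)r_C2 − 152/3 = 0  ⇒  r_C2 = 4 (r>0 drops 1)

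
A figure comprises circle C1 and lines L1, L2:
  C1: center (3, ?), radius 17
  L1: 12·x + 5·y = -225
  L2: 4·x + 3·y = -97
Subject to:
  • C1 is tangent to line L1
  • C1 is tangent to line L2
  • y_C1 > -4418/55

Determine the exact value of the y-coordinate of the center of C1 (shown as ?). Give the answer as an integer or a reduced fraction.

-8

1. [C1‖L1]  y_C1² + (522/5)y_C1 + 3856/5 = 0  ⇒  y_C1 = -482/5 or -8
2. [C1‖L2]  y_C1² + (218/3)y_C1 + 1552/3 = 0  ⇒  y_C1 = -194/3 or -8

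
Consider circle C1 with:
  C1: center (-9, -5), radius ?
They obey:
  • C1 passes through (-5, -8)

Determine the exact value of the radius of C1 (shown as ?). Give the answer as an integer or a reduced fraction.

5

1. [C1∋P]  r_C1² − 25 = 0  ⇒  r_C1 = 5 (r>0 drops 1)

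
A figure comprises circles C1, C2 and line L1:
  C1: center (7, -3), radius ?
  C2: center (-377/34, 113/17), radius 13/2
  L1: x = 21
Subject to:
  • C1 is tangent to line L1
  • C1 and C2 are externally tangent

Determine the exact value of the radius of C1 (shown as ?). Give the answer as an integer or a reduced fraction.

14

1. [C1‖L1]  r_C1² − 196 = 0  ⇒  r_C1 = 14 (r>0 drops 1)
2. [ext C1·C2]  r_C1² + 13r_C1 − 378 = 0  ⇒  r_C1 = 14 (r>0 drops 1)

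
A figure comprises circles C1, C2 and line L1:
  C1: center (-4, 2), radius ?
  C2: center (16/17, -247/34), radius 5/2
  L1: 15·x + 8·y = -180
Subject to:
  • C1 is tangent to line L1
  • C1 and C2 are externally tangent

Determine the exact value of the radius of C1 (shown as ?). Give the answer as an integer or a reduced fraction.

8

1. [C1‖L1]  r_C1² − 64 = 0  ⇒  r_C1 = 8 (r>0 drops 1)
2. [ext C1·C2]  r_C1² + 5r_C1 − 104 = 0  ⇒  r_C1 = 8 (r>0 drops 1)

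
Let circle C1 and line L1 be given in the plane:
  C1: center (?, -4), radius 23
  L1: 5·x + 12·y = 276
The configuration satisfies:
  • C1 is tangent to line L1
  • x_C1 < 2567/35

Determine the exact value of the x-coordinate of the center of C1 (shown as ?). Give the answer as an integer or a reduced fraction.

1. [C1‖L1]  x_C1² − (648/5)x_C1 + 623 = 0  ⇒  x_C1 = 5 or 623/5
2. given x_C1 < 2567/35: keep 5

5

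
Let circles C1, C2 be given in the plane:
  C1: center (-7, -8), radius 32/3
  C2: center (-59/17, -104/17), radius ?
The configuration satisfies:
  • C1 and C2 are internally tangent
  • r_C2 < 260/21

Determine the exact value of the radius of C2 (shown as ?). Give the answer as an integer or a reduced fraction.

20/3

1. [int C1,C2]  r_C2² − (64/3)r_C2 + 880/9 = 0  ⇒  r_C2 = 20/3 or 44/3
2. given r_C2 < 260/21: keep 20/3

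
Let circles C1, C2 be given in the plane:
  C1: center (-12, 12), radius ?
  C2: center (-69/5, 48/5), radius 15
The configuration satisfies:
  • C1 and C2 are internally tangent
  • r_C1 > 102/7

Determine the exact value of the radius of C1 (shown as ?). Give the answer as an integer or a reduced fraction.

18

1. [int C1,C2]  r_C1² − 30r_C1 + 216 = 0  ⇒  r_C1 = 12 or 18
2. given r_C1 > 102/7: keep 18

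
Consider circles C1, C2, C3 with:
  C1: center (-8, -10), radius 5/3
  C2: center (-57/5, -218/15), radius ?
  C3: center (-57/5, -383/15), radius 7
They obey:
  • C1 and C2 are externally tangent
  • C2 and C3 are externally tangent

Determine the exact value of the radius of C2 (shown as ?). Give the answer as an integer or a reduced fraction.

4

1. [ext C1·C2]  r_C2² + (10/3)r_C2 − 88/3 = 0  ⇒  r_C2 = 4 (r>0 drops 1)
2. [ext C2·C3]  r_C2² + 14r_C2 − 72 = 0  ⇒  r_C2 = 4 (r>0 drops 1)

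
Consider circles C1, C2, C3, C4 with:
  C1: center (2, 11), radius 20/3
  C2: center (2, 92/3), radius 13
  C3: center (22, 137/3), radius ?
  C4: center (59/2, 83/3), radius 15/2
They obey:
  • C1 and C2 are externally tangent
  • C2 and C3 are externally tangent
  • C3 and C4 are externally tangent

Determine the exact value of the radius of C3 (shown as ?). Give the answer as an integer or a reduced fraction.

12

1. [ext C2·C3]  r_C3² + 26r_C3 − 456 = 0  ⇒  r_C3 = 12 (r>0 drops 1)
2. [ext C3·C4]  r_C3² + 15r_C3 − 324 = 0  ⇒  r_C3 = 12 (r>0 drops 1)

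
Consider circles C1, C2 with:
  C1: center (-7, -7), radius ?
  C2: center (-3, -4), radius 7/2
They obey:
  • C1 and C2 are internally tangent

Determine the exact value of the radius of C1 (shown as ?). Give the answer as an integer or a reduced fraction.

1. [int C1,C2]  r_C1² − 7r_C1 − 51/4 = 0  ⇒  r_C1 = 17/2 (r>0 drops 1)

17/2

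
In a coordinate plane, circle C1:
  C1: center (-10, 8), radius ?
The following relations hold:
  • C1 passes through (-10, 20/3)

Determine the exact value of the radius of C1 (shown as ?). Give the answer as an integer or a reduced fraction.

4/3

1. [C1∋P]  r_C1² − 16/9 = 0  ⇒  r_C1 = 4/3 (r>0 drops 1)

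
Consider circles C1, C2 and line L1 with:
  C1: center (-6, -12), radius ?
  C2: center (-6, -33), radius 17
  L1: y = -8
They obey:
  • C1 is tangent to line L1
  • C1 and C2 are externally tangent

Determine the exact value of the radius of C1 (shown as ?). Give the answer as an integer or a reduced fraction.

4

1. [C1‖L1]  r_C1² − 16 = 0  ⇒  r_C1 = 4 (r>0 drops 1)
2. [ext C1·C2]  r_C1² + 34r_C1 − 152 = 0  ⇒  r_C1 = 4 (r>0 drops 1)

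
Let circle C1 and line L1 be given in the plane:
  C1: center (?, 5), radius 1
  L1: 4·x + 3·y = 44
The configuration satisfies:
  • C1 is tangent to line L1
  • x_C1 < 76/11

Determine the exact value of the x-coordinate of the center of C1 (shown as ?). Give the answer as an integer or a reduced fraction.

1. [C1‖L1]  x_C1² − (29/2)x_C1 + 51 = 0  ⇒  x_C1 = 6 or 17/2
2. given x_C1 < 76/11: keep 6

6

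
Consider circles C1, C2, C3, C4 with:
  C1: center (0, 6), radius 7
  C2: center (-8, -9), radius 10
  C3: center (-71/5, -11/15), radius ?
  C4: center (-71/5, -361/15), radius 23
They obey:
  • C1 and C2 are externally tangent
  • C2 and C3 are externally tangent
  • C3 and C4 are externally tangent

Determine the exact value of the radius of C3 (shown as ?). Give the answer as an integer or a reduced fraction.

1. [ext C2·C3]  r_C3² + 20r_C3 − 61/9 = 0  ⇒  r_C3 = 1/3 (r>0 drops 1)
2. [ext C3·C4]  r_C3² + 46r_C3 − 139/9 = 0  ⇒  r_C3 = 1/3 (r>0 drops 1)

1/3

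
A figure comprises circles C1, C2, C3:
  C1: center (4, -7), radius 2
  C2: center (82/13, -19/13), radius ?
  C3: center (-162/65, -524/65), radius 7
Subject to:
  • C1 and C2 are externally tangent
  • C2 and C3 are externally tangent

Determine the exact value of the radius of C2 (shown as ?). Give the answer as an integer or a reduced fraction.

4

1. [ext C1·C2]  r_C2² + 4r_C2 − 32 = 0  ⇒  r_C2 = 4 (r>0 drops 1)
2. [ext C2·C3]  r_C2² + 14r_C2 − 72 = 0  ⇒  r_C2 = 4 (r>0 drops 1)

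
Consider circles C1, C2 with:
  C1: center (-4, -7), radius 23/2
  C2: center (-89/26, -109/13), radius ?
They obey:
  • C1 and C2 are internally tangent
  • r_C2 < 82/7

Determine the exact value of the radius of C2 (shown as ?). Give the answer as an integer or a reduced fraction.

10

1. [int C1,C2]  r_C2² − 23r_C2 + 130 = 0  ⇒  r_C2 = 10 or 13
2. given r_C2 < 82/7: keep 10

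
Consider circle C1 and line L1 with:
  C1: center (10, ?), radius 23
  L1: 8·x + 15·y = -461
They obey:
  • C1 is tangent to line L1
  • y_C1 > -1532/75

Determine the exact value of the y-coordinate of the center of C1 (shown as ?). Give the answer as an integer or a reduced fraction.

-10

1. [C1‖L1]  y_C1² + (1082/15)y_C1 + 1864/3 = 0  ⇒  y_C1 = -932/15 or -10
2. given y_C1 > -1532/75: keep -10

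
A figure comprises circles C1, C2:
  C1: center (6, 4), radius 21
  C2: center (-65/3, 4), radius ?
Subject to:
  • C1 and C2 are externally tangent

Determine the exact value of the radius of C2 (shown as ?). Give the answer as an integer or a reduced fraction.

20/3

1. [ext C1·C2]  r_C2² + 42r_C2 − 2920/9 = 0  ⇒  r_C2 = 20/3 (r>0 drops 1)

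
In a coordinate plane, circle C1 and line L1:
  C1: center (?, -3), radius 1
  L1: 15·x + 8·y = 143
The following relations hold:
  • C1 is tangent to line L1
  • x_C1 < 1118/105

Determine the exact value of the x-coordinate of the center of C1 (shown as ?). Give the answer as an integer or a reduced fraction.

10

1. [C1‖L1]  x_C1² − (334/15)x_C1 + 368/3 = 0  ⇒  x_C1 = 10 or 184/15
2. given x_C1 < 1118/105: keep 10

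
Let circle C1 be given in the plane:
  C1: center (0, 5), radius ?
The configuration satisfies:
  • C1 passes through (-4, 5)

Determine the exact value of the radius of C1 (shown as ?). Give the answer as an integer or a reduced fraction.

4

1. [C1∋P]  r_C1² − 16 = 0  ⇒  r_C1 = 4 (r>0 drops 1)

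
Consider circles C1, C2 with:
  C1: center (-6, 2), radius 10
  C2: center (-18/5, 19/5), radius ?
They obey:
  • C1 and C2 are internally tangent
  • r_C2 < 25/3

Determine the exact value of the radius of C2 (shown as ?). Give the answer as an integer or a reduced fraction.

7

1. [int C1,C2]  r_C2² − 20r_C2 + 91 = 0  ⇒  r_C2 = 7 or 13
2. given r_C2 < 25/3: keep 7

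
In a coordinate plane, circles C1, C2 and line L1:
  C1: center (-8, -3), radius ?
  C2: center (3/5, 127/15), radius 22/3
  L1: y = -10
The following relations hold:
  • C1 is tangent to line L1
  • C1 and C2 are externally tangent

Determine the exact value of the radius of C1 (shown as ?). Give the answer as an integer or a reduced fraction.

7

1. [C1‖L1]  r_C1² − 49 = 0  ⇒  r_C1 = 7 (r>0 drops 1)
2. [ext C1·C2]  r_C1² + (44/3)r_C1 − 455/3 = 0  ⇒  r_C1 = 7 (r>0 drops 1)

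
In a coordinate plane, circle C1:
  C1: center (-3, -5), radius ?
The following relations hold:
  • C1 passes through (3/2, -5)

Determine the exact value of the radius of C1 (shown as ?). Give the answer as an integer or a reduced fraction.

9/2

1. [C1∋P]  r_C1² − 81/4 = 0  ⇒  r_C1 = 9/2 (r>0 drops 1)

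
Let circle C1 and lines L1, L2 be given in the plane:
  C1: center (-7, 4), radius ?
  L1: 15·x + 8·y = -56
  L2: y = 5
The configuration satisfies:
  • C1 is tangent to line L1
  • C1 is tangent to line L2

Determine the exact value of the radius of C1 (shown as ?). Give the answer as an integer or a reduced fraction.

1. [C1‖L1]  r_C1² − 1 = 0  ⇒  r_C1 = 1 (r>0 drops 1)
2. [C1‖L2]  r_C1² − 1 = 0  ⇒  r_C1 = 1 (r>0 drops 1)

1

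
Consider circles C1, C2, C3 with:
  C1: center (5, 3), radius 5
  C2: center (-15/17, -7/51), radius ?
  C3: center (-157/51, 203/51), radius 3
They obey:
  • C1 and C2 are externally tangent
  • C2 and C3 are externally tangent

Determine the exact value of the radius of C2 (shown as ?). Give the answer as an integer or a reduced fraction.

5/3

1. [ext C1·C2]  r_C2² + 10r_C2 − 175/9 = 0  ⇒  r_C2 = 5/3 (r>0 drops 1)
2. [ext C2·C3]  r_C2² + 6r_C2 − 115/9 = 0  ⇒  r_C2 = 5/3 (r>0 drops 1)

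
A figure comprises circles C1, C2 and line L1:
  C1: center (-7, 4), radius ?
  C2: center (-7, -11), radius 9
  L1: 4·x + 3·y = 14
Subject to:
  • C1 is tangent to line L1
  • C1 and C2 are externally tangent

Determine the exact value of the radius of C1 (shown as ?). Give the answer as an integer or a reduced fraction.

6

1. [C1‖L1]  r_C1² − 36 = 0  ⇒  r_C1 = 6 (r>0 drops 1)
2. [ext C1·C2]  r_C1² + 18r_C1 − 144 = 0  ⇒  r_C1 = 6 (r>0 drops 1)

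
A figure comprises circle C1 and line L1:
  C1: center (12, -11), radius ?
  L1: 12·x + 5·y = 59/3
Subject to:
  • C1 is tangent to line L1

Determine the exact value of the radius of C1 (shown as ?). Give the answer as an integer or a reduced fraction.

16/3

1. [C1‖L1]  r_C1² − 256/9 = 0  ⇒  r_C1 = 16/3 (r>0 drops 1)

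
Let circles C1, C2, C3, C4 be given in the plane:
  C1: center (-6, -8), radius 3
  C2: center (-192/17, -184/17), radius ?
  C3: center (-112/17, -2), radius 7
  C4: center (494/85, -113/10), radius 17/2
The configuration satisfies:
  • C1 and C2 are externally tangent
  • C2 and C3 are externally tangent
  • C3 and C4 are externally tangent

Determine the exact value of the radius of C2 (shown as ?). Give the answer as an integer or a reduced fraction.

1. [ext C1·C2]  r_C2² + 6r_C2 − 27 = 0  ⇒  r_C2 = 3 (r>0 drops 1)
2. [ext C2·C3]  r_C2² + 14r_C2 − 51 = 0  ⇒  r_C2 = 3 (r>0 drops 1)

3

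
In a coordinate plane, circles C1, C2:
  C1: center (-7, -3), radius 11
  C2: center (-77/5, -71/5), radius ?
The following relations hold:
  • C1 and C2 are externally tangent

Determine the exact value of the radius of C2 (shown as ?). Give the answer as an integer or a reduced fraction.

3

1. [ext C1·C2]  r_C2² + 22r_C2 − 75 = 0  ⇒  r_C2 = 3 (r>0 drops 1)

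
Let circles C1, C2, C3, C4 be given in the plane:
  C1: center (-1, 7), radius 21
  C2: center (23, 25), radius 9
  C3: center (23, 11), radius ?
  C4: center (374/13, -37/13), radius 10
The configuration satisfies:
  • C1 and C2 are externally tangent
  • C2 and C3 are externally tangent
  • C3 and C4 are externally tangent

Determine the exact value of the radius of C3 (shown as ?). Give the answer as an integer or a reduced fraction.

1. [ext C2·C3]  r_C3² + 18r_C3 − 115 = 0  ⇒  r_C3 = 5 (r>0 drops 1)
2. [ext C3·C4]  r_C3² + 20r_C3 − 125 = 0  ⇒  r_C3 = 5 (r>0 drops 1)

5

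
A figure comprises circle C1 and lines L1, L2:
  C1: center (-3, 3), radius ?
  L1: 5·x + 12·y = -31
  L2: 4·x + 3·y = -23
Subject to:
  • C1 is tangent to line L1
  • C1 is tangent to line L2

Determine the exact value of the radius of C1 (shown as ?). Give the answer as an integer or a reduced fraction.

1. [C1‖L1]  r_C1² − 16 = 0  ⇒  r_C1 = 4 (r>0 drops 1)
2. [C1‖L2]  r_C1² − 16 = 0  ⇒  r_C1 = 4 (r>0 drops 1)

4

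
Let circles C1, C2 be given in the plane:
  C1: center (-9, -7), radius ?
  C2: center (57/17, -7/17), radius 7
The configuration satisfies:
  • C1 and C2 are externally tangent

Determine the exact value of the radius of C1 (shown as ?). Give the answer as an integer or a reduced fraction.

7

1. [ext C1·C2]  r_C1² + 14r_C1 − 147 = 0  ⇒  r_C1 = 7 (r>0 drops 1)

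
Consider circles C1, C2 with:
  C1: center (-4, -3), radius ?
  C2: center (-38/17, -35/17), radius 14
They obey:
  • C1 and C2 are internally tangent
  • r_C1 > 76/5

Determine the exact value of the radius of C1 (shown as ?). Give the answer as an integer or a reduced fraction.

1. [int C1,C2]  r_C1² − 28r_C1 + 192 = 0  ⇒  r_C1 = 12 or 16
2. given r_C1 > 76/5: keep 16

16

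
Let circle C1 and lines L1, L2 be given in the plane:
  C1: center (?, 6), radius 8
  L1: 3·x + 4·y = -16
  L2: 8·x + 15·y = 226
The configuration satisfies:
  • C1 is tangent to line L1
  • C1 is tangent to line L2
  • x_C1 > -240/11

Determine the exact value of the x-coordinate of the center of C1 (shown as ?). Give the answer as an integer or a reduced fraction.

1. [C1‖L1]  x_C1² + (80/3)x_C1 = 0  ⇒  x_C1 = -80/3 or 0
2. [C1‖L2]  x_C1² − 34x_C1 = 0  ⇒  x_C1 = 0 or 34

0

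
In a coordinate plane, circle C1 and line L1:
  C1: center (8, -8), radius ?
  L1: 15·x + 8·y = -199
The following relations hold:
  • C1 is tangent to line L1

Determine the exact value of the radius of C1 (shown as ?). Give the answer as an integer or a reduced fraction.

15

1. [C1‖L1]  r_C1² − 225 = 0  ⇒  r_C1 = 15 (r>0 drops 1)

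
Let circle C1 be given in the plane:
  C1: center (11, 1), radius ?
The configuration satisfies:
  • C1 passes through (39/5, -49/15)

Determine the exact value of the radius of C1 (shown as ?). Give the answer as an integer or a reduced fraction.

16/3

1. [C1∋P]  r_C1² − 256/9 = 0  ⇒  r_C1 = 16/3 (r>0 drops 1)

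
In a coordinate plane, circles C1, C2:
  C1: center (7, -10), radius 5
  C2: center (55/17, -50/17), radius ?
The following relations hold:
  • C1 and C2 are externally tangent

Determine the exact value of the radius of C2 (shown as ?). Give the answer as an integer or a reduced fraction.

3

1. [ext C1·C2]  r_C2² + 10r_C2 − 39 = 0  ⇒  r_C2 = 3 (r>0 drops 1)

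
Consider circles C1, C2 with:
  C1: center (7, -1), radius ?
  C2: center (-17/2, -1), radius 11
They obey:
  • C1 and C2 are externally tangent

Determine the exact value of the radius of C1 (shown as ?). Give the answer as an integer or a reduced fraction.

9/2

1. [ext C1·C2]  r_C1² + 22r_C1 − 477/4 = 0  ⇒  r_C1 = 9/2 (r>0 drops 1)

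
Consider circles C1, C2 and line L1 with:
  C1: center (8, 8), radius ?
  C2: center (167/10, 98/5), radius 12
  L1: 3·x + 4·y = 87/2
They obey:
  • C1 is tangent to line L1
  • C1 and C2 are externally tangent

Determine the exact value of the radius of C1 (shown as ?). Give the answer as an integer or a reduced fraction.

1. [C1‖L1]  r_C1² − 25/4 = 0  ⇒  r_C1 = 5/2 (r>0 drops 1)
2. [ext C1·C2]  r_C1² + 24r_C1 − 265/4 = 0  ⇒  r_C1 = 5/2 (r>0 drops 1)

5/2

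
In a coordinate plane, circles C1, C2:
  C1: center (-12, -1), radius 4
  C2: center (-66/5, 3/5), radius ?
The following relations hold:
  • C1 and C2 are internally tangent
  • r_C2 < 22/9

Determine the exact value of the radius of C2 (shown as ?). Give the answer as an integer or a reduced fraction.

1. [int C1,C2]  r_C2² − 8r_C2 + 12 = 0  ⇒  r_C2 = 2 or 6
2. given r_C2 < 22/9: keep 2

2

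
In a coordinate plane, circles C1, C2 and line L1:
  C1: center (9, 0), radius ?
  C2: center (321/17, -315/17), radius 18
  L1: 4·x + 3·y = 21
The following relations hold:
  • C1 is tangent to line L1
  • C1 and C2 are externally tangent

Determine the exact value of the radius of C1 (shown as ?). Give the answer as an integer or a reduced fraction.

1. [C1‖L1]  r_C1² − 9 = 0  ⇒  r_C1 = 3 (r>0 drops 1)
2. [ext C1·C2]  r_C1² + 36r_C1 − 117 = 0  ⇒  r_C1 = 3 (r>0 drops 1)

3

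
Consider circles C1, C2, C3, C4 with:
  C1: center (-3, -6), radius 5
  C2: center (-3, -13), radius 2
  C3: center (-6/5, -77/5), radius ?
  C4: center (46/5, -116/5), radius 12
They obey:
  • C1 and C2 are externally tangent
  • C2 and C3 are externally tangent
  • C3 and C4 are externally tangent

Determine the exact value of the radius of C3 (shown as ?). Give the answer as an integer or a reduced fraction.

1

1. [ext C2·C3]  r_C3² + 4r_C3 − 5 = 0  ⇒  r_C3 = 1 (r>0 drops 1)
2. [ext C3·C4]  r_C3² + 24r_C3 − 25 = 0  ⇒  r_C3 = 1 (r>0 drops 1)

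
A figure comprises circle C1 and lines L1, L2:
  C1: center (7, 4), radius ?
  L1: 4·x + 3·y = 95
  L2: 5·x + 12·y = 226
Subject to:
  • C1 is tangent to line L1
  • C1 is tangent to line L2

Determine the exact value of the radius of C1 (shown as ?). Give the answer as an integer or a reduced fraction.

11

1. [C1‖L1]  r_C1² − 121 = 0  ⇒  r_C1 = 11 (r>0 drops 1)
2. [C1‖L2]  r_C1² − 121 = 0  ⇒  r_C1 = 11 (r>0 drops 1)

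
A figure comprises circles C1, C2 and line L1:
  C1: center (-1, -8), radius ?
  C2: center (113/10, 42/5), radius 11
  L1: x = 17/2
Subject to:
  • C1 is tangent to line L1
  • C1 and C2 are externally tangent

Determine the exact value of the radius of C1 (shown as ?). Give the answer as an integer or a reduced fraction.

1. [C1‖L1]  r_C1² − 361/4 = 0  ⇒  r_C1 = 19/2 (r>0 drops 1)
2. [ext C1·C2]  r_C1² + 22r_C1 − 1197/4 = 0  ⇒  r_C1 = 19/2 (r>0 drops 1)

19/2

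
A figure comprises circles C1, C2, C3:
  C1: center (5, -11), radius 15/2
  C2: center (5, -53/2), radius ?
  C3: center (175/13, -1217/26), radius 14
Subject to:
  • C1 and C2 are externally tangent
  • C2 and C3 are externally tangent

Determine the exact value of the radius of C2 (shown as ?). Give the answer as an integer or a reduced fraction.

8

1. [ext C1·C2]  r_C2² + 15r_C2 − 184 = 0  ⇒  r_C2 = 8 (r>0 drops 1)
2. [ext C2·C3]  r_C2² + 28r_C2 − 288 = 0  ⇒  r_C2 = 8 (r>0 drops 1)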